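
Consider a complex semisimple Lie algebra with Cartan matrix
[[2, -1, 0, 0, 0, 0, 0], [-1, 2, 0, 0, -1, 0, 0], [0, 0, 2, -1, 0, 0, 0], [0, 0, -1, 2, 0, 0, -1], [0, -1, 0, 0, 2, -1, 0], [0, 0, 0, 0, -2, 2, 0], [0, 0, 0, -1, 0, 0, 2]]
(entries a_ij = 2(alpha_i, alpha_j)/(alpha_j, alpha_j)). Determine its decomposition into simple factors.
The diagram associated to this matrix has two connected components: the simple roots {alpha_3, alpha_4, alpha_7} form a chain of 3 nodes with single edges (A_3), and {alpha_1, alpha_2, alpha_5, alpha_6} form a chain of 4 nodes with a double edge at one end; the terminal node there is the unique long simple root (C_4). A semisimple Lie algebra decomposes uniquely as the direct sum of simple ideals, one per connected component of its Dynkin diagram, so g ≅ A_3 ⊕ C_4 (dimension 15 + 36 = 51).

type A_3 + type C_4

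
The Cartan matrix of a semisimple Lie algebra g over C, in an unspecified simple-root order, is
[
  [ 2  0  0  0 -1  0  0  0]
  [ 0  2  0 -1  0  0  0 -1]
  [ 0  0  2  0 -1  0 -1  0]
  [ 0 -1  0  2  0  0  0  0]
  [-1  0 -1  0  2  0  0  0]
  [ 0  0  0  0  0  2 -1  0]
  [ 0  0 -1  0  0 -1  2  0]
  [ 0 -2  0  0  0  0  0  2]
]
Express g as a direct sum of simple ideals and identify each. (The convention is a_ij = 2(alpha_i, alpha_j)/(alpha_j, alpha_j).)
A_5 (sl(6)) + C_3 (sp(6))

The diagram associated to this matrix has two connected components: the simple roots {alpha_1, alpha_3, alpha_5, alpha_6, alpha_7} form a chain of 5 nodes with single edges (A_5), and {alpha_2, alpha_4, alpha_8} form a chain of 3 nodes with a double edge at one end; the terminal node there is the unique long simple root (C_3). A semisimple Lie algebra decomposes uniquely as the direct sum of simple ideals, one per connected component of its Dynkin diagram, so g ≅ A_5 ⊕ C_3 (dimension 35 + 21 = 56).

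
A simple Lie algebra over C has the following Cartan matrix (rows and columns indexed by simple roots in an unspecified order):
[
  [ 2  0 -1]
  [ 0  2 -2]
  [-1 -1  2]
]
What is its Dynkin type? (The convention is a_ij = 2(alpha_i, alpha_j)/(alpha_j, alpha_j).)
C3

The matrix has rank 3 with 2's on the diagonal. Reading the off-diagonal entries as Dynkin edges (a single edge where a_ij = a_ji = -1; a double or triple edge where a_ij * a_ji = 2 or 3), the diagram is a chain of 3 nodes with a double edge at one end; the terminal node there is the unique long simple root (C_3). One simple-root ordering that puts it in standard form is (alpha_1, alpha_3, alpha_2). So the algebra is type C_3, i.e. sp(6).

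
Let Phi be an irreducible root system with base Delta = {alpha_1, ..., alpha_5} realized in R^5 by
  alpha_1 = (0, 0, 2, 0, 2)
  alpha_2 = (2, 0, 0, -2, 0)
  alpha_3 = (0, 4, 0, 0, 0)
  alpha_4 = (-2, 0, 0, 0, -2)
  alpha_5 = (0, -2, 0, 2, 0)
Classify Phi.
C5

Compute the Cartan integers a_ij = 2(alpha_i, alpha_j)/(alpha_j, alpha_j); the resulting 5x5 Cartan matrix is
[[2, 0, 0, -1, 0], [0, 2, 0, -1, -1], [0, 0, 2, 0, -2], [-1, -1, 0, 2, 0], [0, -1, -1, 0, 2]].
The roots have two lengths (squared-length ratio 2:1); the short ones are alpha_{1,2,4,5}. The associated Dynkin diagram is a chain of 5 nodes with a double edge at one end; the terminal node there is the unique long simple root (C_5), so the type is C_5 (the algebra sp(10)).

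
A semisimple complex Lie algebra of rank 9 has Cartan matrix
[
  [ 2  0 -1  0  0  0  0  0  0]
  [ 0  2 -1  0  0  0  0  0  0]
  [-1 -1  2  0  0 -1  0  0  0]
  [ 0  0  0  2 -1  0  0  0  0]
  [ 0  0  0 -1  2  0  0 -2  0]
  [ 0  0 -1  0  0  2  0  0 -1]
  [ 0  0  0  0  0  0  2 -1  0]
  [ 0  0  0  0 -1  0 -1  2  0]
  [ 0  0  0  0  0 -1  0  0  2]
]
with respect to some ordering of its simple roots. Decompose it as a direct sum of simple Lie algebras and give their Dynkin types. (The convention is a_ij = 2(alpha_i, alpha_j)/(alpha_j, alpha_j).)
The diagram associated to this matrix has two connected components: the simple roots {alpha_1, alpha_2, alpha_3, alpha_6, alpha_9} form a chain of 3 nodes with a fork of two nodes at one end (D_5), and {alpha_4, alpha_5, alpha_7, alpha_8} form a chain of 4 nodes with a double edge between the middle two (F_4). A semisimple Lie algebra decomposes uniquely as the direct sum of simple ideals, one per connected component of its Dynkin diagram, so g ≅ D_5 ⊕ F_4 (dimension 45 + 52 = 97).

D5 + F4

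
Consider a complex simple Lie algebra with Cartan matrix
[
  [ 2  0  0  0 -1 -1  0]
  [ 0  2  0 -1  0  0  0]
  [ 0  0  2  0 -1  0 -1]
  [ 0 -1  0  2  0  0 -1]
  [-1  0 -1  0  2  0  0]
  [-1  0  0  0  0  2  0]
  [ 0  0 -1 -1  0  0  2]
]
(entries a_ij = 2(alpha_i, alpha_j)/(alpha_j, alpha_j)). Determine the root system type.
The matrix has rank 7 with 2's on the diagonal. Reading the off-diagonal entries as Dynkin edges (a single edge where a_ij = a_ji = -1; a double or triple edge where a_ij * a_ji = 2 or 3), the diagram is a chain of 7 nodes with single edges (A_7). One simple-root ordering that puts it in standard form is (alpha_6, alpha_1, alpha_5, alpha_3, alpha_7, alpha_4, alpha_2). So the algebra is type A_7, i.e. sl(8).

A_7 (sl(8))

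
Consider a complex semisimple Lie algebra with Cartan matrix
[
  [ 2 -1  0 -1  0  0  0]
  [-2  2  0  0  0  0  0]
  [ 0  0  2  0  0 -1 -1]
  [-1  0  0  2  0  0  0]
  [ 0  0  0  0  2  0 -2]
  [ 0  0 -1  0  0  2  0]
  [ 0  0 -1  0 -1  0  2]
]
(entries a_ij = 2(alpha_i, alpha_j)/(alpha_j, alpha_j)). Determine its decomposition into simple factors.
The diagram associated to this matrix has two connected components: the simple roots {alpha_1, alpha_2, alpha_4} form a chain of 3 nodes with a double edge at one end; the terminal node there is the unique long simple root (C_3), and {alpha_3, alpha_5, alpha_6, alpha_7} form a chain of 4 nodes with a double edge at one end; the terminal node there is the unique long simple root (C_4). A semisimple Lie algebra decomposes uniquely as the direct sum of simple ideals, one per connected component of its Dynkin diagram, so g ≅ C_3 ⊕ C_4 (dimension 21 + 36 = 57).

C_3 + C_4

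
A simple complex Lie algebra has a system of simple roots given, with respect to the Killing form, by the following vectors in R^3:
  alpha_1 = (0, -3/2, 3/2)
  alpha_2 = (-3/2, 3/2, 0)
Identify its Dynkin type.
A_2 (sl(3))

Compute the Cartan integers a_ij = 2(alpha_i, alpha_j)/(alpha_j, alpha_j); the resulting 2x2 Cartan matrix is
[[2, -1], [-1, 2]].
All simple roots have the same length, so the diagram is simply laced. The associated Dynkin diagram is a chain of 2 nodes with single edges (A_2), so the type is A_2 (the algebra sl(3)).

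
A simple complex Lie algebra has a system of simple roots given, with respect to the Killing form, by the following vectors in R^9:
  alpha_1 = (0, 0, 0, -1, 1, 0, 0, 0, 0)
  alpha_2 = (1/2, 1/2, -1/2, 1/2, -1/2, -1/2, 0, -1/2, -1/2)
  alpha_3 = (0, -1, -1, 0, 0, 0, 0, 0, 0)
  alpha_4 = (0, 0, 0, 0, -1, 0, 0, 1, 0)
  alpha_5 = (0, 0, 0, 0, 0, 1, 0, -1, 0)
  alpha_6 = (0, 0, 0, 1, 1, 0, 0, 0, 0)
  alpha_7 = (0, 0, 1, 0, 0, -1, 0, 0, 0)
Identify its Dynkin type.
type E_7

Compute the Cartan integers a_ij = 2(alpha_i, alpha_j)/(alpha_j, alpha_j); the resulting 7x7 Cartan matrix is
[[2, -1, 0, -1, 0, 0, 0], [-1, 2, 0, 0, 0, 0, 0], [0, 0, 2, 0, 0, 0, -1], [-1, 0, 0, 2, -1, -1, 0], [0, 0, 0, -1, 2, 0, -1], [0, 0, 0, -1, 0, 2, 0], [0, 0, -1, 0, -1, 0, 2]].
All simple roots have the same length, so the diagram is simply laced. The associated Dynkin diagram is a chain of 6 nodes with one extra node attached to the third node from one end (E_7), so the type is E_7.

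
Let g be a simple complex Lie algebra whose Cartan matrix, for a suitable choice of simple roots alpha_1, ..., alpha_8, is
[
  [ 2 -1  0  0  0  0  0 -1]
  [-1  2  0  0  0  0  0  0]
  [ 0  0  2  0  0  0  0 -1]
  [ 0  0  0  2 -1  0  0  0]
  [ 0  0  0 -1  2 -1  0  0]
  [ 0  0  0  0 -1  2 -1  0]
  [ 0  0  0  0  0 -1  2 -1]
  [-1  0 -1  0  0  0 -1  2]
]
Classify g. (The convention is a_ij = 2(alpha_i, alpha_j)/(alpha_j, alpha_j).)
E8

The matrix has rank 8 with 2's on the diagonal. Reading the off-diagonal entries as Dynkin edges (a single edge where a_ij = a_ji = -1; a double or triple edge where a_ij * a_ji = 2 or 3), the diagram is a chain of 7 nodes with one extra node attached to the third node from one end (E_8). One simple-root ordering that puts it in standard form is (alpha_2, alpha_3, alpha_1, alpha_8, alpha_7, alpha_6, alpha_5, alpha_4). So the algebra is type E_8.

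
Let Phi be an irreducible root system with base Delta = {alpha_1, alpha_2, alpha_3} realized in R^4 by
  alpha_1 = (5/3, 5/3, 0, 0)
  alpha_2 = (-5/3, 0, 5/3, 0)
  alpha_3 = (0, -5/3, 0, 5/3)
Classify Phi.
Compute the Cartan integers a_ij = 2(alpha_i, alpha_j)/(alpha_j, alpha_j); the resulting 3x3 Cartan matrix is
[[2, -1, -1], [-1, 2, 0], [-1, 0, 2]].
All simple roots have the same length, so the diagram is simply laced. The associated Dynkin diagram is a chain of 3 nodes with single edges (A_3), so the type is A_3 (the algebra sl(4)).

A_3 (sl(4))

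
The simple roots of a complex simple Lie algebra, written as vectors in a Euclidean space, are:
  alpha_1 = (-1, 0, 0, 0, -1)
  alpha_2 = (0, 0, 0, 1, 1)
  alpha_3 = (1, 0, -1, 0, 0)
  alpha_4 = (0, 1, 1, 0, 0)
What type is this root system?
Compute the Cartan integers a_ij = 2(alpha_i, alpha_j)/(alpha_j, alpha_j); the resulting 4x4 Cartan matrix is
[[2, -1, -1, 0], [-1, 2, 0, 0], [-1, 0, 2, -1], [0, 0, -1, 2]].
All simple roots have the same length, so the diagram is simply laced. The associated Dynkin diagram is a chain of 4 nodes with single edges (A_4), so the type is A_4 (the algebra sl(5)).

A_4 (sl(5))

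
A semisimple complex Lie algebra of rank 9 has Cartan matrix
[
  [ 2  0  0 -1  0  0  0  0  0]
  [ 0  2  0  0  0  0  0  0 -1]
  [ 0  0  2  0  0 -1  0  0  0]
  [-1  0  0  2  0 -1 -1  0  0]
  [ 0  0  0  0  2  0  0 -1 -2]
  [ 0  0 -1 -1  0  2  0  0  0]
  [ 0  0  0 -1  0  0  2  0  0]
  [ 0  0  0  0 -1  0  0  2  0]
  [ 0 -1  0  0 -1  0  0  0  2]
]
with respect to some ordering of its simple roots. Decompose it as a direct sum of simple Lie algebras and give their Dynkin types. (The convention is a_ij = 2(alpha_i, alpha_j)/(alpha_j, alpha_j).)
type D_5 ⊕ type F_4

The diagram associated to this matrix has two connected components: the simple roots {alpha_1, alpha_3, alpha_4, alpha_6, alpha_7} form a chain of 3 nodes with a fork of two nodes at one end (D_5), and {alpha_2, alpha_5, alpha_8, alpha_9} form a chain of 4 nodes with a double edge between the middle two (F_4). A semisimple Lie algebra decomposes uniquely as the direct sum of simple ideals, one per connected component of its Dynkin diagram, so g ≅ D_5 ⊕ F_4 (dimension 45 + 52 = 97).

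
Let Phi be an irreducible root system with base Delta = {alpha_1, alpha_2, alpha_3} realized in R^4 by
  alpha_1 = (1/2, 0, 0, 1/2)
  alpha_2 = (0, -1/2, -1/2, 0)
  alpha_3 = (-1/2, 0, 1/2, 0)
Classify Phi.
A3

Compute the Cartan integers a_ij = 2(alpha_i, alpha_j)/(alpha_j, alpha_j); the resulting 3x3 Cartan matrix is
[[2, 0, -1], [0, 2, -1], [-1, -1, 2]].
All simple roots have the same length, so the diagram is simply laced. The associated Dynkin diagram is a chain of 3 nodes with single edges (A_3), so the type is A_3 (the algebra sl(4)).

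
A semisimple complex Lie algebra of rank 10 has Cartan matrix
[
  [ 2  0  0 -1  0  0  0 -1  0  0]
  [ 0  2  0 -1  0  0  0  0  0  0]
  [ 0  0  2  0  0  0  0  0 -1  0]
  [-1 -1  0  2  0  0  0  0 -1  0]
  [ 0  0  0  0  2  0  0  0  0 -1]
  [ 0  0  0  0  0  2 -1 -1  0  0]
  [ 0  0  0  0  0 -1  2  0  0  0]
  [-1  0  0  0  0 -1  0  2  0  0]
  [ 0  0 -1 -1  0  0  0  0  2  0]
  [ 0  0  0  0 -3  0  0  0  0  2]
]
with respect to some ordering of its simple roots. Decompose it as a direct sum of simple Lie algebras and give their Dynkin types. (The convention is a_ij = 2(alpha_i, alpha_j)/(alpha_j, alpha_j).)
The diagram associated to this matrix has two connected components: the simple roots {alpha_1, alpha_2, alpha_3, alpha_4, alpha_6, alpha_7, alpha_8, alpha_9} form a chain of 7 nodes with one extra node attached to the third node from one end (E_8), and {alpha_5, alpha_10} form two nodes joined by a triple edge (G_2). A semisimple Lie algebra decomposes uniquely as the direct sum of simple ideals, one per connected component of its Dynkin diagram, so g ≅ E_8 ⊕ G_2 (dimension 248 + 14 = 262).

E_8 ⊕ G_2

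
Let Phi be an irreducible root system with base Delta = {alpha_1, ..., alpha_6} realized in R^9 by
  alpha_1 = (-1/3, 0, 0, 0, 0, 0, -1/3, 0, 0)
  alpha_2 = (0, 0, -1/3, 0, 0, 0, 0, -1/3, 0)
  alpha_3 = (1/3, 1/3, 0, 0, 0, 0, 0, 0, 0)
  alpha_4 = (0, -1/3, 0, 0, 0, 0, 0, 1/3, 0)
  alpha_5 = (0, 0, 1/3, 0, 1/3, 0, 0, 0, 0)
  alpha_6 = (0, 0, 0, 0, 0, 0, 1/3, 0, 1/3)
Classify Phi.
type A_6

Compute the Cartan integers a_ij = 2(alpha_i, alpha_j)/(alpha_j, alpha_j); the resulting 6x6 Cartan matrix is
[[2, 0, -1, 0, 0, -1], [0, 2, 0, -1, -1, 0], [-1, 0, 2, -1, 0, 0], [0, -1, -1, 2, 0, 0], [0, -1, 0, 0, 2, 0], [-1, 0, 0, 0, 0, 2]].
All simple roots have the same length, so the diagram is simply laced. The associated Dynkin diagram is a chain of 6 nodes with single edges (A_6), so the type is A_6 (the algebra sl(7)).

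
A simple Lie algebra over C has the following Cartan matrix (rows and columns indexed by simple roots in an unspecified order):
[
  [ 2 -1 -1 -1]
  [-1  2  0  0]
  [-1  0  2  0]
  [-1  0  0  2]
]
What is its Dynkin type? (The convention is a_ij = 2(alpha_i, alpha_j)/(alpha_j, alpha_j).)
type D_4

The matrix has rank 4 with 2's on the diagonal. Reading the off-diagonal entries as Dynkin edges (a single edge where a_ij = a_ji = -1; a double or triple edge where a_ij * a_ji = 2 or 3), the diagram is a chain of 2 nodes with a fork of two nodes at one end (D_4). One simple-root ordering that puts it in standard form is (alpha_4, alpha_1, alpha_2, alpha_3). So the algebra is type D_4, i.e. so(8).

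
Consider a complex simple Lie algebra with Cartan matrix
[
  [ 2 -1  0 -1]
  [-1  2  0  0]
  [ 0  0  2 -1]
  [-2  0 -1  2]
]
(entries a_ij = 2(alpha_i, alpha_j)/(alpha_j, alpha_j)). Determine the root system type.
F_4

The matrix has rank 4 with 2's on the diagonal. Reading the off-diagonal entries as Dynkin edges (a single edge where a_ij = a_ji = -1; a double or triple edge where a_ij * a_ji = 2 or 3), the diagram is a chain of 4 nodes with a double edge between the middle two (F_4). One simple-root ordering that puts it in standard form is (alpha_3, alpha_4, alpha_1, alpha_2). So the algebra is type F_4.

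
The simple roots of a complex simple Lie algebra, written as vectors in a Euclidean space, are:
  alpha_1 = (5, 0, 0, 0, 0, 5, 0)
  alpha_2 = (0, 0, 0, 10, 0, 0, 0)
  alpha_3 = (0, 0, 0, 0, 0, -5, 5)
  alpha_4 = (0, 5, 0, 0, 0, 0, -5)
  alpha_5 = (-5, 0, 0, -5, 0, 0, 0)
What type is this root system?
Compute the Cartan integers a_ij = 2(alpha_i, alpha_j)/(alpha_j, alpha_j); the resulting 5x5 Cartan matrix is
[[2, 0, -1, 0, -1], [0, 2, 0, 0, -2], [-1, 0, 2, -1, 0], [0, 0, -1, 2, 0], [-1, -1, 0, 0, 2]].
The roots have two lengths (squared-length ratio 2:1); the short ones are alpha_{1,3,4,5}. The associated Dynkin diagram is a chain of 5 nodes with a double edge at one end; the terminal node there is the unique long simple root (C_5), so the type is C_5 (the algebra sp(10)).

C_5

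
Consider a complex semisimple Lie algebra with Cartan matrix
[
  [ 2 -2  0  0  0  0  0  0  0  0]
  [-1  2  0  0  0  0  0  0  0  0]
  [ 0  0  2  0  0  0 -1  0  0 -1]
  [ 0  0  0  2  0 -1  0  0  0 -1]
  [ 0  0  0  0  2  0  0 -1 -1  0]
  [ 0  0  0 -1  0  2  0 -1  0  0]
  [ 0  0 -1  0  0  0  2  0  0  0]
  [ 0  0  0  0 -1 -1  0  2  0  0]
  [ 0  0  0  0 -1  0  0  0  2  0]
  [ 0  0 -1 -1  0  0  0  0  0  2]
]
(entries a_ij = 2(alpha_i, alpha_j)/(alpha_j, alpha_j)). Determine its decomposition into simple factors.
A_8 + B_2

The diagram associated to this matrix has two connected components: the simple roots {alpha_3, alpha_4, alpha_5, alpha_6, alpha_7, alpha_8, alpha_9, alpha_10} form a chain of 8 nodes with single edges (A_8), and {alpha_1, alpha_2} form a chain of 2 nodes with a double edge at one end; the terminal node there is the unique short simple root (B_2). A semisimple Lie algebra decomposes uniquely as the direct sum of simple ideals, one per connected component of its Dynkin diagram, so g ≅ A_8 ⊕ B_2 (dimension 80 + 10 = 90).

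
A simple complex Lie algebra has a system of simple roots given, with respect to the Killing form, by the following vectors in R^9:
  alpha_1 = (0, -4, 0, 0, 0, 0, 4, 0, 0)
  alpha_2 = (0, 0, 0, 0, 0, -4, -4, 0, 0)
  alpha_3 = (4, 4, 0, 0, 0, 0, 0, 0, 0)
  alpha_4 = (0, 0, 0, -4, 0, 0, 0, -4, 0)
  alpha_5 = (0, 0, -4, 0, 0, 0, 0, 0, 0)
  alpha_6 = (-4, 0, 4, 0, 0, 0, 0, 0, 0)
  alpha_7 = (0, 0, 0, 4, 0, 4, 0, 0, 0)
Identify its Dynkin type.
Compute the Cartan integers a_ij = 2(alpha_i, alpha_j)/(alpha_j, alpha_j); the resulting 7x7 Cartan matrix is
[[2, -1, -1, 0, 0, 0, 0], [-1, 2, 0, 0, 0, 0, -1], [-1, 0, 2, 0, 0, -1, 0], [0, 0, 0, 2, 0, 0, -1], [0, 0, 0, 0, 2, -1, 0], [0, 0, -1, 0, -2, 2, 0], [0, -1, 0, -1, 0, 0, 2]].
The roots have two lengths (squared-length ratio 2:1); the short ones are alpha_{5}. The associated Dynkin diagram is a chain of 7 nodes with a double edge at one end; the terminal node there is the unique short simple root (B_7), so the type is B_7 (the algebra so(15)).

type B_7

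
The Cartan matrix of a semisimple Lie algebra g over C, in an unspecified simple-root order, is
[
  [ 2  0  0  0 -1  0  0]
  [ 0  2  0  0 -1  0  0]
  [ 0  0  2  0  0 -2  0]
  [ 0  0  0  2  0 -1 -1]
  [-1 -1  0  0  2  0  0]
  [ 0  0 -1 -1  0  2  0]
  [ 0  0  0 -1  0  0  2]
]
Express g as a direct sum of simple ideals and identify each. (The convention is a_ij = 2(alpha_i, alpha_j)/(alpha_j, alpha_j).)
The diagram associated to this matrix has two connected components: the simple roots {alpha_1, alpha_2, alpha_5} form a chain of 3 nodes with single edges (A_3), and {alpha_3, alpha_4, alpha_6, alpha_7} form a chain of 4 nodes with a double edge at one end; the terminal node there is the unique long simple root (C_4). A semisimple Lie algebra decomposes uniquely as the direct sum of simple ideals, one per connected component of its Dynkin diagram, so g ≅ A_3 ⊕ C_4 (dimension 15 + 36 = 51).

A_3 (sl(4)) + C_4 (sp(8))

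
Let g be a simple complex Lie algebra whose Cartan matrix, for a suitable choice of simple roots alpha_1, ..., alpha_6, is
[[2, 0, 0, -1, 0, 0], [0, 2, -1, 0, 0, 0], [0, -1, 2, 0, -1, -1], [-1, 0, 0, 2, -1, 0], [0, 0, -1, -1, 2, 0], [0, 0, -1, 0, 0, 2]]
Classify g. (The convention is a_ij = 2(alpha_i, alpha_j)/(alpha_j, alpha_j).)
D_6 (so(12))

The matrix has rank 6 with 2's on the diagonal. Reading the off-diagonal entries as Dynkin edges (a single edge where a_ij = a_ji = -1; a double or triple edge where a_ij * a_ji = 2 or 3), the diagram is a chain of 4 nodes with a fork of two nodes at one end (D_6). One simple-root ordering that puts it in standard form is (alpha_1, alpha_4, alpha_5, alpha_3, alpha_6, alpha_2). So the algebra is type D_6, i.e. so(12).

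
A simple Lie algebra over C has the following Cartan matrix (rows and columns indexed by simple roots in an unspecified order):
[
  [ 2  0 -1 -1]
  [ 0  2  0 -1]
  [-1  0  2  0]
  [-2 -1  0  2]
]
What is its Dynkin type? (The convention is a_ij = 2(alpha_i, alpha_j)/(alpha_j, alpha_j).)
F4

The matrix has rank 4 with 2's on the diagonal. Reading the off-diagonal entries as Dynkin edges (a single edge where a_ij = a_ji = -1; a double or triple edge where a_ij * a_ji = 2 or 3), the diagram is a chain of 4 nodes with a double edge between the middle two (F_4). One simple-root ordering that puts it in standard form is (alpha_2, alpha_4, alpha_1, alpha_3). So the algebra is type F_4.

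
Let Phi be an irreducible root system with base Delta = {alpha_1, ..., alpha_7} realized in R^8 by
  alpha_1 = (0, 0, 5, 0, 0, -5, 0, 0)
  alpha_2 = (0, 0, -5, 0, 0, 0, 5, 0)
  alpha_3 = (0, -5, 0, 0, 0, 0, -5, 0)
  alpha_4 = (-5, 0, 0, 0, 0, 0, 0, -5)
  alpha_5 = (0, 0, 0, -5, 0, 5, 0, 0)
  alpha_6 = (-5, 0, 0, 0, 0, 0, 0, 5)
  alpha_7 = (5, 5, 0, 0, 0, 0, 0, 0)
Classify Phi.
Compute the Cartan integers a_ij = 2(alpha_i, alpha_j)/(alpha_j, alpha_j); the resulting 7x7 Cartan matrix is
[[2, -1, 0, 0, -1, 0, 0], [-1, 2, -1, 0, 0, 0, 0], [0, -1, 2, 0, 0, 0, -1], [0, 0, 0, 2, 0, 0, -1], [-1, 0, 0, 0, 2, 0, 0], [0, 0, 0, 0, 0, 2, -1], [0, 0, -1, -1, 0, -1, 2]].
All simple roots have the same length, so the diagram is simply laced. The associated Dynkin diagram is a chain of 5 nodes with a fork of two nodes at one end (D_7), so the type is D_7 (the algebra so(14)).

type D_7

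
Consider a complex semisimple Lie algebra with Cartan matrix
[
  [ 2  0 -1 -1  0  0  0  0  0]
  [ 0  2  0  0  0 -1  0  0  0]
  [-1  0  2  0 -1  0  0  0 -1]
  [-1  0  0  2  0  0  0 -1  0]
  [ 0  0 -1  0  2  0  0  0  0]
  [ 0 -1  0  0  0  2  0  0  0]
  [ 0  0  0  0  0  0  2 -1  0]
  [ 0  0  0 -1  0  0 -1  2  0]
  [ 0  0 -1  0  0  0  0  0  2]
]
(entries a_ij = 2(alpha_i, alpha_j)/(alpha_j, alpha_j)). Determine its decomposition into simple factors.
A_2 (sl(3)) ⊕ D_7 (so(14))

The diagram associated to this matrix has two connected components: the simple roots {alpha_2, alpha_6} form a chain of 2 nodes with single edges (A_2), and {alpha_1, alpha_3, alpha_4, alpha_5, alpha_7, alpha_8, alpha_9} form a chain of 5 nodes with a fork of two nodes at one end (D_7). A semisimple Lie algebra decomposes uniquely as the direct sum of simple ideals, one per connected component of its Dynkin diagram, so g ≅ A_2 ⊕ D_7 (dimension 8 + 91 = 99).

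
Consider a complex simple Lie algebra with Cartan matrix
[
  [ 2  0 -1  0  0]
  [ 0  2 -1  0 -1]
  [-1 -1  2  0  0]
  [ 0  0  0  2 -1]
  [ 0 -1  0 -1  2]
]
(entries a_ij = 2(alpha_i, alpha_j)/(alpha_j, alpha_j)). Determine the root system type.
A_5

The matrix has rank 5 with 2's on the diagonal. Reading the off-diagonal entries as Dynkin edges (a single edge where a_ij = a_ji = -1; a double or triple edge where a_ij * a_ji = 2 or 3), the diagram is a chain of 5 nodes with single edges (A_5). One simple-root ordering that puts it in standard form is (alpha_4, alpha_5, alpha_2, alpha_3, alpha_1). So the algebra is type A_5, i.e. sl(6).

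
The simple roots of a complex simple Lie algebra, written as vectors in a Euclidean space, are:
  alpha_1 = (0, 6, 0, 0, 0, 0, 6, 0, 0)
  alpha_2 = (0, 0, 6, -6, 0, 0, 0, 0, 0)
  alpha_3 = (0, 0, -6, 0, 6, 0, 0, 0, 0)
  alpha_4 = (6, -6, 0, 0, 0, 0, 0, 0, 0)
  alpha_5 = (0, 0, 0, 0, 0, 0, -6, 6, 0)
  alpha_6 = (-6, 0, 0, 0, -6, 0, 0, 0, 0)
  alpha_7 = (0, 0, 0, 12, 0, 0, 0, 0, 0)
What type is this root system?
type C_7

Compute the Cartan integers a_ij = 2(alpha_i, alpha_j)/(alpha_j, alpha_j); the resulting 7x7 Cartan matrix is
[[2, 0, 0, -1, -1, 0, 0], [0, 2, -1, 0, 0, 0, -1], [0, -1, 2, 0, 0, -1, 0], [-1, 0, 0, 2, 0, -1, 0], [-1, 0, 0, 0, 2, 0, 0], [0, 0, -1, -1, 0, 2, 0], [0, -2, 0, 0, 0, 0, 2]].
The roots have two lengths (squared-length ratio 2:1); the short ones are alpha_{1,2,3,4,5,6}. The associated Dynkin diagram is a chain of 7 nodes with a double edge at one end; the terminal node there is the unique long simple root (C_7), so the type is C_7 (the algebra sp(14)).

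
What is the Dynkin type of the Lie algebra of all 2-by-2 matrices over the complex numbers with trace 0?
type A_1

This is sl(2), which has dimension 2^2 - 1 = 3 and rank 2 - 1 = 1 (a Cartan subalgebra is the diagonal traceless matrices). In the classification of classical Lie algebras, the special linear algebra sl(n+1) has type A_n; here n = 1, so the Dynkin diagram is a chain of 1 nodes with single edges (A_1). Hence the type is A_1.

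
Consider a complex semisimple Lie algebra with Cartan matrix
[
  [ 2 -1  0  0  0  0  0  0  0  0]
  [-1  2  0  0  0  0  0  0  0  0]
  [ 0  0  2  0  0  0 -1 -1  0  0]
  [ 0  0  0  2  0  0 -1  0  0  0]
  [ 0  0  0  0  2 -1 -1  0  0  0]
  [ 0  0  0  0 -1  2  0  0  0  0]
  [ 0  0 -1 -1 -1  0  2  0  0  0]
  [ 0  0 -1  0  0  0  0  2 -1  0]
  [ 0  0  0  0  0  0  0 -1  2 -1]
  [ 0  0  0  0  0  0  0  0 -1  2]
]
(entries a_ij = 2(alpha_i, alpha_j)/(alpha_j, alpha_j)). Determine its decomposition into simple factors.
The diagram associated to this matrix has two connected components: the simple roots {alpha_1, alpha_2} form a chain of 2 nodes with single edges (A_2), and {alpha_3, alpha_4, alpha_5, alpha_6, alpha_7, alpha_8, alpha_9, alpha_10} form a chain of 7 nodes with one extra node attached to the third node from one end (E_8). A semisimple Lie algebra decomposes uniquely as the direct sum of simple ideals, one per connected component of its Dynkin diagram, so g ≅ A_2 ⊕ E_8 (dimension 8 + 248 = 256).

type A_2 ⊕ type E_8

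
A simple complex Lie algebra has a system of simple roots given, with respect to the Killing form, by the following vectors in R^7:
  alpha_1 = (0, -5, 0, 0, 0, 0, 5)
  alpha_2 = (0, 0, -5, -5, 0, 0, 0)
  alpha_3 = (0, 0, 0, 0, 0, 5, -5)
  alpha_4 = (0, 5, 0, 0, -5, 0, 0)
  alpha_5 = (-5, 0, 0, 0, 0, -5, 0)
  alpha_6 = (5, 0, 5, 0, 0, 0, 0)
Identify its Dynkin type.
Compute the Cartan integers a_ij = 2(alpha_i, alpha_j)/(alpha_j, alpha_j); the resulting 6x6 Cartan matrix is
[[2, 0, -1, -1, 0, 0], [0, 2, 0, 0, 0, -1], [-1, 0, 2, 0, -1, 0], [-1, 0, 0, 2, 0, 0], [0, 0, -1, 0, 2, -1], [0, -1, 0, 0, -1, 2]].
All simple roots have the same length, so the diagram is simply laced. The associated Dynkin diagram is a chain of 6 nodes with single edges (A_6), so the type is A_6 (the algebra sl(7)).

A6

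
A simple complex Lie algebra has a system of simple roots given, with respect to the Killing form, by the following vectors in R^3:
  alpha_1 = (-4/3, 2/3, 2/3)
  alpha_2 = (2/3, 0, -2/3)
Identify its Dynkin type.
Compute the Cartan integers a_ij = 2(alpha_i, alpha_j)/(alpha_j, alpha_j); the resulting 2x2 Cartan matrix is
[[2, -3], [-1, 2]].
The roots have two lengths (squared-length ratio 3:1); the short ones are alpha_{2}. The associated Dynkin diagram is two nodes joined by a triple edge (G_2), so the type is G_2.

G2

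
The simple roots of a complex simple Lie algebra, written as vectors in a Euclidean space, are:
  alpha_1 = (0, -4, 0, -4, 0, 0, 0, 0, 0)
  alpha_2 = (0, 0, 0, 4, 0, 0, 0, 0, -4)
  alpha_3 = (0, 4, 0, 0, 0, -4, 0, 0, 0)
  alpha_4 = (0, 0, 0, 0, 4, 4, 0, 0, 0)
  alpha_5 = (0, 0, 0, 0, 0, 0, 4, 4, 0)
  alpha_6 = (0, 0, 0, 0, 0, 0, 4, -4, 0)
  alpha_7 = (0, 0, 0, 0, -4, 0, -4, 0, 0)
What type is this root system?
Compute the Cartan integers a_ij = 2(alpha_i, alpha_j)/(alpha_j, alpha_j); the resulting 7x7 Cartan matrix is
[[2, -1, -1, 0, 0, 0, 0], [-1, 2, 0, 0, 0, 0, 0], [-1, 0, 2, -1, 0, 0, 0], [0, 0, -1, 2, 0, 0, -1], [0, 0, 0, 0, 2, 0, -1], [0, 0, 0, 0, 0, 2, -1], [0, 0, 0, -1, -1, -1, 2]].
All simple roots have the same length, so the diagram is simply laced. The associated Dynkin diagram is a chain of 5 nodes with a fork of two nodes at one end (D_7), so the type is D_7 (the algebra so(14)).

D_7 (so(14))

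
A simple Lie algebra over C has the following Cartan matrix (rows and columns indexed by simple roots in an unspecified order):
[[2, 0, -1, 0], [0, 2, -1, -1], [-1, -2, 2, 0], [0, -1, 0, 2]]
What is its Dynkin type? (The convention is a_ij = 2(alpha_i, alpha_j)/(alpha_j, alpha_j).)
The matrix has rank 4 with 2's on the diagonal. Reading the off-diagonal entries as Dynkin edges (a single edge where a_ij = a_ji = -1; a double or triple edge where a_ij * a_ji = 2 or 3), the diagram is a chain of 4 nodes with a double edge between the middle two (F_4). One simple-root ordering that puts it in standard form is (alpha_1, alpha_3, alpha_2, alpha_4). So the algebra is type F_4.

F_4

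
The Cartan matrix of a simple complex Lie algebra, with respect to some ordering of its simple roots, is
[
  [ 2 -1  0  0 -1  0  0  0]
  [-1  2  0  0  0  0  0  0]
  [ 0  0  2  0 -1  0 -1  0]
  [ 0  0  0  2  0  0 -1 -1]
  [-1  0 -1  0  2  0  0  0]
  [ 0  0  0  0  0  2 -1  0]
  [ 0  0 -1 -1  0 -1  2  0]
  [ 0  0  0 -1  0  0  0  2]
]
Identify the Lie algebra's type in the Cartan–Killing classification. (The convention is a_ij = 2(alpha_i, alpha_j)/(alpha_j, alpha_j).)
type E_8

The matrix has rank 8 with 2's on the diagonal. Reading the off-diagonal entries as Dynkin edges (a single edge where a_ij = a_ji = -1; a double or triple edge where a_ij * a_ji = 2 or 3), the diagram is a chain of 7 nodes with one extra node attached to the third node from one end (E_8). One simple-root ordering that puts it in standard form is (alpha_8, alpha_6, alpha_4, alpha_7, alpha_3, alpha_5, alpha_1, alpha_2). So the algebra is type E_8.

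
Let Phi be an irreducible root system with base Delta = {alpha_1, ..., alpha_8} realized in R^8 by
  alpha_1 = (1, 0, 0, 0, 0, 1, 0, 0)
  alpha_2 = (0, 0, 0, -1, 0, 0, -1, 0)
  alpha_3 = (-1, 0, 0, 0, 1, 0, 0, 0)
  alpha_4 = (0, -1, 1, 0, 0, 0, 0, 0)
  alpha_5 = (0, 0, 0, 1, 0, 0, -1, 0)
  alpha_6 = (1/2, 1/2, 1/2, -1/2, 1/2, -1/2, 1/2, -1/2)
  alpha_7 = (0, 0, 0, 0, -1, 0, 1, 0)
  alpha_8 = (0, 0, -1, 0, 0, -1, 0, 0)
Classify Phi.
Compute the Cartan integers a_ij = 2(alpha_i, alpha_j)/(alpha_j, alpha_j); the resulting 8x8 Cartan matrix is
[[2, 0, -1, 0, 0, 0, 0, -1], [0, 2, 0, 0, 0, 0, -1, 0], [-1, 0, 2, 0, 0, 0, -1, 0], [0, 0, 0, 2, 0, 0, 0, -1], [0, 0, 0, 0, 2, -1, -1, 0], [0, 0, 0, 0, -1, 2, 0, 0], [0, -1, -1, 0, -1, 0, 2, 0], [-1, 0, 0, -1, 0, 0, 0, 2]].
All simple roots have the same length, so the diagram is simply laced. The associated Dynkin diagram is a chain of 7 nodes with one extra node attached to the third node from one end (E_8), so the type is E_8.

type E_8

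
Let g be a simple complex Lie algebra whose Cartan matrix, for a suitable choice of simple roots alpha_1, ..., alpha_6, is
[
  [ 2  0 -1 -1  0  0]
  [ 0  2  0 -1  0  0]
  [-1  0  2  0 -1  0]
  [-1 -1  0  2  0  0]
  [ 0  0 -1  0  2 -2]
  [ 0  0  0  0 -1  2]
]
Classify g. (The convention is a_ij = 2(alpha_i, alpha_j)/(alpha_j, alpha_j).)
B_6 (so(13))

The matrix has rank 6 with 2's on the diagonal. Reading the off-diagonal entries as Dynkin edges (a single edge where a_ij = a_ji = -1; a double or triple edge where a_ij * a_ji = 2 or 3), the diagram is a chain of 6 nodes with a double edge at one end; the terminal node there is the unique short simple root (B_6). One simple-root ordering that puts it in standard form is (alpha_2, alpha_4, alpha_1, alpha_3, alpha_5, alpha_6). So the algebra is type B_6, i.e. so(13).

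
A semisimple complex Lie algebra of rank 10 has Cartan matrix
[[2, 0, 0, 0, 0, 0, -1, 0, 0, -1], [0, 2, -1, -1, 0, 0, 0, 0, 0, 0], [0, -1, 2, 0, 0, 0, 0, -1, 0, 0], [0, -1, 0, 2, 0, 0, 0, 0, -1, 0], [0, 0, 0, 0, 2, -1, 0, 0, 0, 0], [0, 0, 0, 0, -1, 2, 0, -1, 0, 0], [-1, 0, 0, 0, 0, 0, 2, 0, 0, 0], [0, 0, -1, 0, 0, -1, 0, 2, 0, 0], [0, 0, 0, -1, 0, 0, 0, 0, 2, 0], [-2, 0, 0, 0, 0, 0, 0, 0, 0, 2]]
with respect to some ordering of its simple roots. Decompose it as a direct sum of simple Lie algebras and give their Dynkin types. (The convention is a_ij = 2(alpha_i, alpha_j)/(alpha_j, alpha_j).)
The diagram associated to this matrix has two connected components: the simple roots {alpha_2, alpha_3, alpha_4, alpha_5, alpha_6, alpha_8, alpha_9} form a chain of 7 nodes with single edges (A_7), and {alpha_1, alpha_7, alpha_10} form a chain of 3 nodes with a double edge at one end; the terminal node there is the unique long simple root (C_3). A semisimple Lie algebra decomposes uniquely as the direct sum of simple ideals, one per connected component of its Dynkin diagram, so g ≅ A_7 ⊕ C_3 (dimension 63 + 21 = 84).

A_7 + C_3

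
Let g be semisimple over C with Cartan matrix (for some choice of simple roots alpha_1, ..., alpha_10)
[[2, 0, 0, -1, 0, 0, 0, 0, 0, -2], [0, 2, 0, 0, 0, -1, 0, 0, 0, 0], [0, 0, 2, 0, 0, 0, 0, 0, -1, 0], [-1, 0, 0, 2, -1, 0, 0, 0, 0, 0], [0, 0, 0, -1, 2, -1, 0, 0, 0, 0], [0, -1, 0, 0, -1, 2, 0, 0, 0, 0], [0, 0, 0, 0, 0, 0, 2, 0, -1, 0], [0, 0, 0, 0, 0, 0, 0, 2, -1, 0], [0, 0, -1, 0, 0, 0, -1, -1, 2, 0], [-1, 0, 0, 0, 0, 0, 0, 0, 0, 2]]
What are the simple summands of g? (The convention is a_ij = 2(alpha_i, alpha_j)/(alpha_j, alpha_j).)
The diagram associated to this matrix has two connected components: the simple roots {alpha_1, alpha_2, alpha_4, alpha_5, alpha_6, alpha_10} form a chain of 6 nodes with a double edge at one end; the terminal node there is the unique short simple root (B_6), and {alpha_3, alpha_7, alpha_8, alpha_9} form a chain of 2 nodes with a fork of two nodes at one end (D_4). A semisimple Lie algebra decomposes uniquely as the direct sum of simple ideals, one per connected component of its Dynkin diagram, so g ≅ B_6 ⊕ D_4 (dimension 78 + 28 = 106).

type B_6 + type D_4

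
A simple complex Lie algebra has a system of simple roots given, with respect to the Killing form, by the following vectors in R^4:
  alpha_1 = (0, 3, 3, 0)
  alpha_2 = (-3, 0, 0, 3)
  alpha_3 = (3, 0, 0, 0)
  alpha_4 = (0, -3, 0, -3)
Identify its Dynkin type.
Compute the Cartan integers a_ij = 2(alpha_i, alpha_j)/(alpha_j, alpha_j); the resulting 4x4 Cartan matrix is
[[2, 0, 0, -1], [0, 2, -2, -1], [0, -1, 2, 0], [-1, -1, 0, 2]].
The roots have two lengths (squared-length ratio 2:1); the short ones are alpha_{3}. The associated Dynkin diagram is a chain of 4 nodes with a double edge at one end; the terminal node there is the unique short simple root (B_4), so the type is B_4 (the algebra so(9)).

B4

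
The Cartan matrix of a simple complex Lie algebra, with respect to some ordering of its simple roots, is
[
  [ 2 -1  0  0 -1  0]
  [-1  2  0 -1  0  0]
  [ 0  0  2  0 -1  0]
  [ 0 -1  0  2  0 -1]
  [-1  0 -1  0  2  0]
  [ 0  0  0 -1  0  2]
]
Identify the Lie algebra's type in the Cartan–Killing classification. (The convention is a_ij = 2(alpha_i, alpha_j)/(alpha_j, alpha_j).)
type A_6

The matrix has rank 6 with 2's on the diagonal. Reading the off-diagonal entries as Dynkin edges (a single edge where a_ij = a_ji = -1; a double or triple edge where a_ij * a_ji = 2 or 3), the diagram is a chain of 6 nodes with single edges (A_6). One simple-root ordering that puts it in standard form is (alpha_3, alpha_5, alpha_1, alpha_2, alpha_4, alpha_6). So the algebra is type A_6, i.e. sl(7).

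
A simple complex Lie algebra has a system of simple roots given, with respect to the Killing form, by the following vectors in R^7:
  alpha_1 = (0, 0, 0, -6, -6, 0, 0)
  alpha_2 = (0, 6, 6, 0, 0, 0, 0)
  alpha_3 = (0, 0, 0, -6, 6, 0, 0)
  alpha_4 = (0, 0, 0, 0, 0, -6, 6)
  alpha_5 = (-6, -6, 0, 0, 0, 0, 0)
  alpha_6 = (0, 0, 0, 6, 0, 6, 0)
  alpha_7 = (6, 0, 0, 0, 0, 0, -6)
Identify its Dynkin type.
D_7 (so(14))

Compute the Cartan integers a_ij = 2(alpha_i, alpha_j)/(alpha_j, alpha_j); the resulting 7x7 Cartan matrix is
[[2, 0, 0, 0, 0, -1, 0], [0, 2, 0, 0, -1, 0, 0], [0, 0, 2, 0, 0, -1, 0], [0, 0, 0, 2, 0, -1, -1], [0, -1, 0, 0, 2, 0, -1], [-1, 0, -1, -1, 0, 2, 0], [0, 0, 0, -1, -1, 0, 2]].
All simple roots have the same length, so the diagram is simply laced. The associated Dynkin diagram is a chain of 5 nodes with a fork of two nodes at one end (D_7), so the type is D_7 (the algebra so(14)).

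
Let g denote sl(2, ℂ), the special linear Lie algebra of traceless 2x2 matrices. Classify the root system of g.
A_1

This is sl(2), which has dimension 2^2 - 1 = 3 and rank 2 - 1 = 1 (a Cartan subalgebra is the diagonal traceless matrices). In the classification of classical Lie algebras, the special linear algebra sl(n+1) has type A_n; here n = 1, so the Dynkin diagram is a chain of 1 nodes with single edges (A_1). Hence the type is A_1.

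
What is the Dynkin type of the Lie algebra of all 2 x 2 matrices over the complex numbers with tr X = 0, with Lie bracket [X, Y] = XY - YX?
This is sl(2), which has dimension 2^2 - 1 = 3 and rank 2 - 1 = 1 (a Cartan subalgebra is the diagonal traceless matrices). In the classification of classical Lie algebras, the special linear algebra sl(n+1) has type A_n; here n = 1, so the Dynkin diagram is a chain of 1 nodes with single edges (A_1). Hence the type is A_1.

A_1 (sl(2))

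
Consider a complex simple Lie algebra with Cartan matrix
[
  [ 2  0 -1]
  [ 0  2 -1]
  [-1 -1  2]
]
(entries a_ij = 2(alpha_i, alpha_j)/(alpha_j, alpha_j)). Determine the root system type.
A_3

The matrix has rank 3 with 2's on the diagonal. Reading the off-diagonal entries as Dynkin edges (a single edge where a_ij = a_ji = -1; a double or triple edge where a_ij * a_ji = 2 or 3), the diagram is a chain of 3 nodes with single edges (A_3). One simple-root ordering that puts it in standard form is (alpha_2, alpha_3, alpha_1). So the algebra is type A_3, i.e. sl(4).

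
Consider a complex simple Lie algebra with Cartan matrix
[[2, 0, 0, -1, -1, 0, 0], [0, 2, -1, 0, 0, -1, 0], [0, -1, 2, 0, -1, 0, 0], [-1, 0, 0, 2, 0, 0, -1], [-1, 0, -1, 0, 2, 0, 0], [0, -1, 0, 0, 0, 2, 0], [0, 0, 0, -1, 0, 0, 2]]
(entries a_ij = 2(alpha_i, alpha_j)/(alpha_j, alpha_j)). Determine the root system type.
The matrix has rank 7 with 2's on the diagonal. Reading the off-diagonal entries as Dynkin edges (a single edge where a_ij = a_ji = -1; a double or triple edge where a_ij * a_ji = 2 or 3), the diagram is a chain of 7 nodes with single edges (A_7). One simple-root ordering that puts it in standard form is (alpha_6, alpha_2, alpha_3, alpha_5, alpha_1, alpha_4, alpha_7). So the algebra is type A_7, i.e. sl(8).

A7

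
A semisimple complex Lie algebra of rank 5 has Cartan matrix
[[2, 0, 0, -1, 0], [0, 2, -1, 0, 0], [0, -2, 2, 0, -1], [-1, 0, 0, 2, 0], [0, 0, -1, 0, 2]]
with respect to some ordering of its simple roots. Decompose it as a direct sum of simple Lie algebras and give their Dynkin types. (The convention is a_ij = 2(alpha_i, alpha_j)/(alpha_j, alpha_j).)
The diagram associated to this matrix has two connected components: the simple roots {alpha_1, alpha_4} form a chain of 2 nodes with single edges (A_2), and {alpha_2, alpha_3, alpha_5} form a chain of 3 nodes with a double edge at one end; the terminal node there is the unique short simple root (B_3). A semisimple Lie algebra decomposes uniquely as the direct sum of simple ideals, one per connected component of its Dynkin diagram, so g ≅ A_2 ⊕ B_3 (dimension 8 + 21 = 29).

A_2 + B_3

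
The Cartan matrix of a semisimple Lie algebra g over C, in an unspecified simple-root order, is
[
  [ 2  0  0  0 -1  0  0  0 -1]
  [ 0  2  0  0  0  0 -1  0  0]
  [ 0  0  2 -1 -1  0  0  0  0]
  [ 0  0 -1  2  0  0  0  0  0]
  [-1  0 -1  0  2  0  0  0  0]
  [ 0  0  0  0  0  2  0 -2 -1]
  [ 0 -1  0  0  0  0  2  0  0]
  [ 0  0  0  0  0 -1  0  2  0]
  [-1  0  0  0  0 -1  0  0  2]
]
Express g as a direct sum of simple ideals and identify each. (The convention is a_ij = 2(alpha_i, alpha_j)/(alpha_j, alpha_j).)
The diagram associated to this matrix has two connected components: the simple roots {alpha_2, alpha_7} form a chain of 2 nodes with single edges (A_2), and {alpha_1, alpha_3, alpha_4, alpha_5, alpha_6, alpha_8, alpha_9} form a chain of 7 nodes with a double edge at one end; the terminal node there is the unique short simple root (B_7). A semisimple Lie algebra decomposes uniquely as the direct sum of simple ideals, one per connected component of its Dynkin diagram, so g ≅ A_2 ⊕ B_7 (dimension 8 + 105 = 113).

A_2 (sl(3)) + B_7 (so(15))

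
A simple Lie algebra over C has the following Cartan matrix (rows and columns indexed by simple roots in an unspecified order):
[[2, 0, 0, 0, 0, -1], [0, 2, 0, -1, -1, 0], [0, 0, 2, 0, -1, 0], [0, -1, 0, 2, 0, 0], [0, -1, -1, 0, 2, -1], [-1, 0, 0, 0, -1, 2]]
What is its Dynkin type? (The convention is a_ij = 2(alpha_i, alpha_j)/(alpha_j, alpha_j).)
E6

The matrix has rank 6 with 2's on the diagonal. Reading the off-diagonal entries as Dynkin edges (a single edge where a_ij = a_ji = -1; a double or triple edge where a_ij * a_ji = 2 or 3), the diagram is a chain of 5 nodes with one extra node attached to the third node from one end (E_6). One simple-root ordering that puts it in standard form is (alpha_1, alpha_3, alpha_6, alpha_5, alpha_2, alpha_4). So the algebra is type E_6.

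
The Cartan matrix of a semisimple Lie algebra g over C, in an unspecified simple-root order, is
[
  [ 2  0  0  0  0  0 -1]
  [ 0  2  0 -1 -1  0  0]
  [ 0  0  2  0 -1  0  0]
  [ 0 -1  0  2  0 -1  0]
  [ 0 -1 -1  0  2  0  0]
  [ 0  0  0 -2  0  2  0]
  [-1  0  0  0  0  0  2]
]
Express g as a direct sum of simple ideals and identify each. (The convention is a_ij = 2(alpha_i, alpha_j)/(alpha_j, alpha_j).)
A_2 (sl(3)) ⊕ C_5 (sp(10))

The diagram associated to this matrix has two connected components: the simple roots {alpha_1, alpha_7} form a chain of 2 nodes with single edges (A_2), and {alpha_2, alpha_3, alpha_4, alpha_5, alpha_6} form a chain of 5 nodes with a double edge at one end; the terminal node there is the unique long simple root (C_5). A semisimple Lie algebra decomposes uniquely as the direct sum of simple ideals, one per connected component of its Dynkin diagram, so g ≅ A_2 ⊕ C_5 (dimension 8 + 55 = 63).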